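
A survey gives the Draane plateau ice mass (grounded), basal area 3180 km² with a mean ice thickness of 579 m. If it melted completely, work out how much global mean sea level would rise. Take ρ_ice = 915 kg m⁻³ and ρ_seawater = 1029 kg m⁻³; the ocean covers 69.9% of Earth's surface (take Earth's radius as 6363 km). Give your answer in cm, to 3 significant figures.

Draane: ice volume = 3180 km² × 579 m = 1841 km³; 1841 × (915/1029) = 1637 km³ of water.
Spread over 3.56×10^14 m² of ocean, Δh = 1.637×10^12 / 3.56×10^14 = 4.60×10^-3 m = 0.460 cm.

≈ 0.460 cm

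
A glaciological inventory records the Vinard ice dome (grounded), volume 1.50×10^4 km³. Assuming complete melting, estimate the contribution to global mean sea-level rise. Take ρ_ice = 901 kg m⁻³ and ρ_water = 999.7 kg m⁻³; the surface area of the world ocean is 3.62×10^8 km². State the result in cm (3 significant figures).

≈ 3.73 cm

Vinard: 1.50×10^4 km³ × (901/999.7) = 1.352×10^4 km³ of water.
Spread over 3.62×10^14 m² of ocean, Δh = 1.352×10^13 / 3.62×10^14 = 0.0373 m = 3.73 cm.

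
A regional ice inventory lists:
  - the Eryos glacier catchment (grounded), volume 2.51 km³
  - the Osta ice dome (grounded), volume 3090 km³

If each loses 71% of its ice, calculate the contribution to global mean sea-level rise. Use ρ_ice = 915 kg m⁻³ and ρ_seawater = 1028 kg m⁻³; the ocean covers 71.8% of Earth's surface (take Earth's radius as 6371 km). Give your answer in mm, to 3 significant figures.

≈ 5.34 mm

Eryos: 0.71 × 2.51 km³ × (915/1028) = 1.586 km³ of water.
Osta: 0.71 × 3090 km³ × (915/1028) = 1953 km³ of water.
Total added water ≈ 1.954×10^12 m³ over 3.66×10^14 m² → Δh = 5.34×10^-3 m = 5.34 mm.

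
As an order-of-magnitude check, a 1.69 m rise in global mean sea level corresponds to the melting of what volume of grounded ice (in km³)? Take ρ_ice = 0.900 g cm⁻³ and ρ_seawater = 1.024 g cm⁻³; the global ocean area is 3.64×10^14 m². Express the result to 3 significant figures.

Required water volume = Δh × A = 1.69 m × 3.64×10^14 m² = 6.152×10^14 m³ = 6.152×10^5 km³.
Ice volume = water volume × ρ_w/ρ_ice = 6.152×10^5 × 1024/900 = 7.00×10^5 km³.

≈ 7.00×10^5 km³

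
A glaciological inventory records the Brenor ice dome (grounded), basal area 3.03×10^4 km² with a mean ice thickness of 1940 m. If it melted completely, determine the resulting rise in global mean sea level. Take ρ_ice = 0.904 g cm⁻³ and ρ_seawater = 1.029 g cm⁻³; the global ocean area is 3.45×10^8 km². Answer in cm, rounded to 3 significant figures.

≈ 15.0 cm

Brenor: ice volume = 3.03×10^4 km² × 1940 m = 5.878×10^4 km³; 5.878×10^4 × (904/1029) = 5.164×10^4 km³ of water.
Spread over 3.45×10^14 m² of ocean, Δh = 5.164×10^13 / 3.45×10^14 = 0.150 m = 15.0 cm.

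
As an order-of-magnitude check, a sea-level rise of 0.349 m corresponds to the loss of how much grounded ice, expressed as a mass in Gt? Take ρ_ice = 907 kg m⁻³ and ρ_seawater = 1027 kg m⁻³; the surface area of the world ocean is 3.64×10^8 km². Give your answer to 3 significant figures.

≈ 1.30×10^5 Gt

Required water volume = Δh × A = 0.349 m × 3.64×10^14 m² = 1.270×10^14 m³.
ρ_w = 1027 kg m⁻³, so the mass of water = 1.270×10^14 m³ × 1027 kg m⁻³ = 1.305×10^17 kg = 1.30×10^5 Gt (and the same mass of ice, by conservation).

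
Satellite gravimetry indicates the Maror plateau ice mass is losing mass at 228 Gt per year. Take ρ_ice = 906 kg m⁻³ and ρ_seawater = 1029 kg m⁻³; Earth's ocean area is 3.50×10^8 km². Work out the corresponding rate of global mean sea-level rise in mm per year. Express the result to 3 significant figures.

≈ 0.633 mm/yr

ρ_w = 1029 kg m⁻³. Annual water volume added = 228 Gt / ρ_w = 2.280×10^14 kg / 1029 kg m⁻³ = 2.216×10^11 m³.
Δh per year = 2.216×10^11 / 3.50×10^14 = 6.33×10^-4 m = 0.633 mm.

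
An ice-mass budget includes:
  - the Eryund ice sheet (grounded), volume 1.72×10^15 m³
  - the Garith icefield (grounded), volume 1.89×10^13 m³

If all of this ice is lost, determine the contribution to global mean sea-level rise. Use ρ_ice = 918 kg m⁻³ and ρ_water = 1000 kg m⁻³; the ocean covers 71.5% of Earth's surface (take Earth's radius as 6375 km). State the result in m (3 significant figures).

≈ 4.37 m

Eryund: 1.72×10^15 m³ × (918/1000) = 1.579×10^15 m³ of water.
Garith: 1.89×10^13 m³ × (918/1000) = 1.735×10^13 m³ of water.
Total added water ≈ 1.596×10^15 m³ over 3.65×10^14 m² → Δh = 4.37 m.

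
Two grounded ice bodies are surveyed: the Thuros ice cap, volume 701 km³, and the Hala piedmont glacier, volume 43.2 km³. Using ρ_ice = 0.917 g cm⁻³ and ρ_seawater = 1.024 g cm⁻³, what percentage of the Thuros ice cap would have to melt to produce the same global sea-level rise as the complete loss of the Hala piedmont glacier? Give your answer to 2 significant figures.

≈ 6.2 %

Equal sea-level rise means equal mass of meltwater, i.e. equal mass of ice lost.
Ice mass of Hala: 3.961×10^13 kg; ice mass of Thuros: 6.428×10^14 kg.
Fraction required = 3.961×10^13 / 6.428×10^14 = 0.0616 → 6.2 %.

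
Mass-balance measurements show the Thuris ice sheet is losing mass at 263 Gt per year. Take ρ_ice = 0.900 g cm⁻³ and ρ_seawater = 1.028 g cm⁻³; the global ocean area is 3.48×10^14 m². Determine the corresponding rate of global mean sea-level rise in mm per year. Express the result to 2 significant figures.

ρ_w = 1.028 g cm⁻³ = 1028 kg m⁻³. Annual water volume added = 263 Gt / ρ_w = 2.630×10^14 kg / 1028 kg m⁻³ = 2.558×10^11 m³.
Δh per year = 2.558×10^11 / 3.48×10^14 = 7.35×10^-4 m = 0.74 mm.

≈ 0.74 mm/yr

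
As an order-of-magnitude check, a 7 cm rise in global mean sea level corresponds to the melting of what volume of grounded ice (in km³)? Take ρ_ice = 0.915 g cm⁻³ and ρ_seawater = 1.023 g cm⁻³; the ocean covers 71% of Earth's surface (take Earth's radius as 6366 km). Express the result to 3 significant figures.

Required water volume = Δh × A = 0.07 m × 3.62×10^14 m² = 2.531×10^13 m³ = 2.531×10^4 km³.
Ice volume = water volume × ρ_w/ρ_ice = 2.531×10^4 × 1023/915 = 2.83×10^4 km³.

≈ 2.83×10^4 km³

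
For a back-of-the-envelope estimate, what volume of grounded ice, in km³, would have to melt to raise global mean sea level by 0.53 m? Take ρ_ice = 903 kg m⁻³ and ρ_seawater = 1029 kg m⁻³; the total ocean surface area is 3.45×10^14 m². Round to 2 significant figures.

Required water volume = Δh × A = 0.53 m × 3.45×10^14 m² = 1.828×10^14 m³ = 1.828×10^5 km³.
Ice volume = water volume × ρ_w/ρ_ice = 1.828×10^5 × 1029/903 = 2.1×10^5 km³.

≈ 2.1×10^5 km³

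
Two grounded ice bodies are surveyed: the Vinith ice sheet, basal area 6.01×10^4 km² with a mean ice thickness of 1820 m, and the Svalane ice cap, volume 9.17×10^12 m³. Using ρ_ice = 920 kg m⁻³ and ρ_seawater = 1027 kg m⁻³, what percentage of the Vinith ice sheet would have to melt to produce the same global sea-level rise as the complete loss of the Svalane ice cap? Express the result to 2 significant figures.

Equal sea-level rise means equal mass of meltwater, i.e. equal mass of ice lost.
Ice mass of Svalane: 8.436×10^15 kg; ice mass of Vinith: 1.006×10^17 kg.
Fraction required = 8.436×10^15 / 1.006×10^17 = 0.0838 → 8.4 %.

≈ 8.4 %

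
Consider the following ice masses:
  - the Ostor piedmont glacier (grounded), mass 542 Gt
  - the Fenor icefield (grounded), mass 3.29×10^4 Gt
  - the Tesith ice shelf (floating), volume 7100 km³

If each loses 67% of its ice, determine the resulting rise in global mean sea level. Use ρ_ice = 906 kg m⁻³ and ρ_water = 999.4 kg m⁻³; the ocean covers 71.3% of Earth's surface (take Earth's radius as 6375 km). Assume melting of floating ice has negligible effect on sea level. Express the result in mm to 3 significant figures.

Ostor: 0.67 × 542 Gt = 3.631×10^14 kg; dividing by ρ_w = 999.4 kg m⁻³ gives 3.634×10^11 m³ of water.
Fenor: 0.67 × 3.29×10^4 Gt = 2.204×10^16 kg; dividing by ρ_w = 999.4 kg m⁻³ gives 2.206×10^13 m³ of water.
The Tesith ice shelf is floating and already displaces its own weight of water, so its melt adds essentially nothing to sea level.
Total added water ≈ 2.242×10^13 m³ over 3.64×10^14 m² → Δh = 0.0616 m = 61.6 mm.

≈ 61.6 mm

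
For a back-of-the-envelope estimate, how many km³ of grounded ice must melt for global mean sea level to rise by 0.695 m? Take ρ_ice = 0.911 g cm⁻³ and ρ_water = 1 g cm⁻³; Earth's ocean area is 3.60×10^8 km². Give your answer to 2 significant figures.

≈ 2.7×10^5 km³

Required water volume = Δh × A = 0.695 m × 3.60×10^14 m² = 2.502×10^14 m³ = 2.502×10^5 km³.
Ice volume = water volume × ρ_w/ρ_ice = 2.502×10^5 × 1000/911 = 2.7×10^5 km³.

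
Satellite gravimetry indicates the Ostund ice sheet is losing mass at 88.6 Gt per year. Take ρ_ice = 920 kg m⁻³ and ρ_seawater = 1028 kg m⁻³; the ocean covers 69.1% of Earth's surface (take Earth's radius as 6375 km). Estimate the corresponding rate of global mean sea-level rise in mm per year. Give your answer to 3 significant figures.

ρ_w = 1028 kg m⁻³. Annual water volume added = 88.6 Gt / ρ_w = 8.860×10^13 kg / 1028 kg m⁻³ = 8.619×10^10 m³.
Δh per year = 8.619×10^10 / 3.53×10^14 = 2.44×10^-4 m = 0.244 mm.

≈ 0.244 mm/yr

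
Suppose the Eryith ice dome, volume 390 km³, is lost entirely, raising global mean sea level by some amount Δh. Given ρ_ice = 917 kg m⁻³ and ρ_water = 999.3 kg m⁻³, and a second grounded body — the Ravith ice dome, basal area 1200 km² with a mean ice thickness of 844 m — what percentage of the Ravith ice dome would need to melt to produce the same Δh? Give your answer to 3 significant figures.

Equal sea-level rise means equal mass of meltwater, i.e. equal mass of ice lost.
Ice mass of Eryith: 3.576×10^14 kg; ice mass of Ravith: 9.287×10^14 kg.
Fraction required = 3.576×10^14 / 9.287×10^14 = 0.385 → 38.5 %.

≈ 38.5 %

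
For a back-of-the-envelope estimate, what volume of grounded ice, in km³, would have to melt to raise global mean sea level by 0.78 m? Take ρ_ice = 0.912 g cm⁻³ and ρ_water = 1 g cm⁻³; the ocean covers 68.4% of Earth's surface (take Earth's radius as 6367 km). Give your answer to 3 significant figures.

≈ 2.98×10^5 km³

Required water volume = Δh × A = 0.78 m × 3.48×10^14 m² = 2.718×10^14 m³ = 2.718×10^5 km³.
Ice volume = water volume × ρ_w/ρ_ice = 2.718×10^5 × 1000/912 = 2.98×10^5 km³.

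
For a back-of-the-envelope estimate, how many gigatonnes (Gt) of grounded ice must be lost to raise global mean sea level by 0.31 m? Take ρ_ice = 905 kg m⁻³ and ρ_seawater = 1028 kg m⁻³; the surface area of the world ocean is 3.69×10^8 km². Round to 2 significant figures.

Required water volume = Δh × A = 0.31 m × 3.69×10^14 m² = 1.144×10^14 m³.
ρ_w = 1028 kg m⁻³, so the mass of water = 1.144×10^14 m³ × 1028 kg m⁻³ = 1.176×10^17 kg = 1.2×10^5 Gt (and the same mass of ice, by conservation).

≈ 1.2×10^5 Gt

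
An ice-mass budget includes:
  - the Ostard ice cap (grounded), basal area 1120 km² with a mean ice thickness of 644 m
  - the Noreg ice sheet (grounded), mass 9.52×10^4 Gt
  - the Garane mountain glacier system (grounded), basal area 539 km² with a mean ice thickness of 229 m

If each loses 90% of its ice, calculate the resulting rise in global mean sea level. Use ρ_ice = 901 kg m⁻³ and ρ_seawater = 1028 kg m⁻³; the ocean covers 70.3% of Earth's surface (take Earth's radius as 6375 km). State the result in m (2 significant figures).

Ostard: ice volume = 1120 km² × 644 m = 721.3 km³; 0.9 × 721.3 × (901/1028) = 569.0 km³ of water.
Noreg: 0.9 × 9.52×10^4 Gt = 8.568×10^16 kg; dividing by ρ_w = 1028 kg m⁻³ gives 8.335×10^13 m³ of water.
Garane: ice volume = 539 km² × 229 m = 123.4 km³; 0.9 × 123.4 × (901/1028) = 97.36 km³ of water.
Total added water ≈ 8.401×10^13 m³ over 3.59×10^14 m² → Δh = 0.234 m.

≈ 0.23 m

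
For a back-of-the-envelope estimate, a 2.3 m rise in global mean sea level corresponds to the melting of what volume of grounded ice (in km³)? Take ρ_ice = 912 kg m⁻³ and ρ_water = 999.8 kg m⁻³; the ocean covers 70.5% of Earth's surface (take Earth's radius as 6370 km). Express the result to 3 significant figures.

Required water volume = Δh × A = 2.3 m × 3.59×10^14 m² = 8.268×10^14 m³ = 8.268×10^5 km³.
Ice volume = water volume × ρ_w/ρ_ice = 8.268×10^5 × 999.8/912 = 9.06×10^5 km³.

≈ 9.06×10^5 km³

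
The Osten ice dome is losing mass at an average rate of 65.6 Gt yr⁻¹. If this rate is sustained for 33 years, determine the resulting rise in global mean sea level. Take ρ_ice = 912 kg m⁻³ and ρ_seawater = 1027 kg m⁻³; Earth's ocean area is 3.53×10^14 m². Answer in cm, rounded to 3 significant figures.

≈ 0.597 cm

Total mass lost = 65.6 Gt/yr × 33 yr = 2165 Gt = 2.165×10^15 kg.
ρ_w = 1027 kg m⁻³, so water volume = 2.165×10^15 / 1027 = 2.108×10^12 m³.
Δh = 2.108×10^12 / 3.53×10^14 = 5.97×10^-3 m = 0.597 cm.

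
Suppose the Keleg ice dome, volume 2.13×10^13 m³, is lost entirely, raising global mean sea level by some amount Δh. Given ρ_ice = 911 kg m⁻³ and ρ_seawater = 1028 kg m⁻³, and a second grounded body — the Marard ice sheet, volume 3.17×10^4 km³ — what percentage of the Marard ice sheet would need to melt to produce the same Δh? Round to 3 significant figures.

≈ 67.2 %

Equal sea-level rise means equal mass of meltwater, i.e. equal mass of ice lost.
Ice mass of Keleg: 1.940×10^16 kg; ice mass of Marard: 2.888×10^16 kg.
Fraction required = 1.940×10^16 / 2.888×10^16 = 0.672 → 67.2 %.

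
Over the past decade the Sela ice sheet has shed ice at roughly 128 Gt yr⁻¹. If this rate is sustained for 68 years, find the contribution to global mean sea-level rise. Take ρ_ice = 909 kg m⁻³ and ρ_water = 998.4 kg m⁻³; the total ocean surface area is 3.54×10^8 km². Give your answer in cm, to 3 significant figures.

Total mass lost = 128 Gt/yr × 68 yr = 8704 Gt = 8.704×10^15 kg.
ρ_w = 998.4 kg m⁻³, so water volume = 8.704×10^15 / 998.4 = 8.718×10^12 m³.
Δh = 8.718×10^12 / 3.54×10^14 = 0.0246 m = 2.46 cm.

≈ 2.46 cm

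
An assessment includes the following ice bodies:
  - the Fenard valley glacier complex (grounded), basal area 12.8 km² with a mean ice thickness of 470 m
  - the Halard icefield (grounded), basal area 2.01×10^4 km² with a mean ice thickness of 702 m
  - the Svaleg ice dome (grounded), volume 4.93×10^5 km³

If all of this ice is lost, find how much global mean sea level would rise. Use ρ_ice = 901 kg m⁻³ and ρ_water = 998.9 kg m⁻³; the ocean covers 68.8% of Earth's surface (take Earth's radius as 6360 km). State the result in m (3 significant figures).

≈ 1.31 m

Fenard: ice volume = 12.8 km² × 470 m = 6.016 km³; 6.016 × (901/998.9) = 5.426 km³ of water.
Halard: ice volume = 2.01×10^4 km² × 702 m = 1.411×10^4 km³; 1.411×10^4 × (901/998.9) = 1.273×10^4 km³ of water.
Svaleg: 4.93×10^5 km³ × (901/998.9) = 4.447×10^5 km³ of water.
Total added water ≈ 4.574×10^14 m³ over 3.50×10^14 m² → Δh = 1.31 m.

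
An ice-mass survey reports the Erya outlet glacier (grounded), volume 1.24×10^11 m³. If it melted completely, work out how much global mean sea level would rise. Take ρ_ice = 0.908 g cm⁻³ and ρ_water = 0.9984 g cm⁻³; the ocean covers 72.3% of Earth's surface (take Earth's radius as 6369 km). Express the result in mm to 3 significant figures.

≈ 0.306 mm

Erya: 1.24×10^11 m³ × (908/998.4) = 1.128×10^11 m³ of water.
Spread over 3.69×10^14 m² of ocean, Δh = 1.128×10^11 / 3.69×10^14 = 3.06×10^-4 m = 0.306 mm.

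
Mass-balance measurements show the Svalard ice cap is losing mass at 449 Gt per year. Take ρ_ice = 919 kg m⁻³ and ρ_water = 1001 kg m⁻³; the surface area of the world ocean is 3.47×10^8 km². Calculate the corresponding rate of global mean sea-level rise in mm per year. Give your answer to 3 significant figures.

ρ_w = 1001 kg m⁻³. Annual water volume added = 449 Gt / ρ_w = 4.490×10^14 kg / 1001 kg m⁻³ = 4.486×10^11 m³.
Δh per year = 4.486×10^11 / 3.47×10^14 = 1.29×10^-3 m = 1.29 mm.

≈ 1.29 mm/yr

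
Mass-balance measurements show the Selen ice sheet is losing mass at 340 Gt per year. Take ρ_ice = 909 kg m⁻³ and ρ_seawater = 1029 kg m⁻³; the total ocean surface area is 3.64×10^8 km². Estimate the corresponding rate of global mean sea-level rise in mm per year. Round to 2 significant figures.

≈ 0.91 mm/yr

ρ_w = 1029 kg m⁻³. Annual water volume added = 340 Gt / ρ_w = 3.400×10^14 kg / 1029 kg m⁻³ = 3.304×10^11 m³.
Δh per year = 3.304×10^11 / 3.64×10^14 = 9.08×10^-4 m = 0.91 mm.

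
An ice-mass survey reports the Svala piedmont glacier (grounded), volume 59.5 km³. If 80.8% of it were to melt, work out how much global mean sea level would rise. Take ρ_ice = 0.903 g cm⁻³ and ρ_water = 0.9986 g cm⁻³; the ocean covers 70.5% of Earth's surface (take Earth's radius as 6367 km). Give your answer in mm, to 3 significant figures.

≈ 0.121 mm

Svala: 0.808 × 59.5 km³ × (903/998.6) = 43.47 km³ of water.
Spread over 3.59×10^14 m² of ocean, Δh = 4.347×10^10 / 3.59×10^14 = 1.21×10^-4 m = 0.121 mm.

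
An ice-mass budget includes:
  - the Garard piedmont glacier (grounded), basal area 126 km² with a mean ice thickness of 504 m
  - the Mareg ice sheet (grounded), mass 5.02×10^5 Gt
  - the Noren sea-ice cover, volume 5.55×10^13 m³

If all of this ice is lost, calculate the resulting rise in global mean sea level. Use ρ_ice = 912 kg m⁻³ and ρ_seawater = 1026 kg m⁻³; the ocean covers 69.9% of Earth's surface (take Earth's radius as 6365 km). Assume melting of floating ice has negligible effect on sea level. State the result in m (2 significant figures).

≈ 1.4 m

Garard: ice volume = 126 km² × 504 m = 63.50 km³; 63.50 × (912/1026) = 56.45 km³ of water.
Mareg: 5.02×10^5 Gt = 5.020×10^17 kg; dividing by ρ_w = 1026 kg m⁻³ gives 4.893×10^14 m³ of water.
The Noren sea-ice cover is floating and already displaces its own weight of water, so its melt adds essentially nothing to sea level.
Total added water ≈ 4.893×10^14 m³ over 3.56×10^14 m² → Δh = 1.38 m.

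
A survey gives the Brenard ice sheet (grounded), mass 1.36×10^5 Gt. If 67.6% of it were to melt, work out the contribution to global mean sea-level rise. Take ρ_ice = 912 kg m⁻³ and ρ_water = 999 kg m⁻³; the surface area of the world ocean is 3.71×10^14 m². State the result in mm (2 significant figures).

Brenard: 0.676 × 1.36×10^5 Gt = 9.194×10^16 kg; dividing by ρ_w = 999 kg m⁻³ gives 9.203×10^13 m³ of water.
Spread over 3.71×10^14 m² of ocean, Δh = 9.203×10^13 / 3.71×10^14 = 0.248 m = 250 mm.

≈ 250 mm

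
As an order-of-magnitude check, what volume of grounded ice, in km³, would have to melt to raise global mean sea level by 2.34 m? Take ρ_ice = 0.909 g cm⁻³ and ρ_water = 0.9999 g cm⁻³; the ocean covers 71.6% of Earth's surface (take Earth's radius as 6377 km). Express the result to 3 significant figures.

Required water volume = Δh × A = 2.34 m × 3.66×10^14 m² = 8.562×10^14 m³ = 8.562×10^5 km³.
Ice volume = water volume × ρ_w/ρ_ice = 8.562×10^5 × 999.9/909 = 9.42×10^5 km³.

≈ 9.42×10^5 km³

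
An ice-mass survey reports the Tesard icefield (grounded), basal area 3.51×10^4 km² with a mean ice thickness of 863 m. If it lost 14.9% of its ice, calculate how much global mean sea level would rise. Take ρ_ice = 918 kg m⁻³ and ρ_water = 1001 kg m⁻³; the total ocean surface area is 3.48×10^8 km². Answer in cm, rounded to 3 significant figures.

≈ 1.19 cm

Tesard: ice volume = 3.51×10^4 km² × 863 m = 3.029×10^4 km³; 0.149 × 3.029×10^4 × (918/1001) = 4139 km³ of water.
Spread over 3.48×10^14 m² of ocean, Δh = 4.139×10^12 / 3.48×10^14 = 0.0119 m = 1.19 cm.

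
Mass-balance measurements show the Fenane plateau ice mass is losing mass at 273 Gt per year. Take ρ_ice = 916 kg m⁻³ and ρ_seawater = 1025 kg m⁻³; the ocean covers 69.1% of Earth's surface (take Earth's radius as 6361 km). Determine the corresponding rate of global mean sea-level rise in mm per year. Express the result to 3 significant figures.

≈ 0.758 mm/yr

ρ_w = 1025 kg m⁻³. Annual water volume added = 273 Gt / ρ_w = 2.730×10^14 kg / 1025 kg m⁻³ = 2.663×10^11 m³.
Δh per year = 2.663×10^11 / 3.51×10^14 = 7.58×10^-4 m = 0.758 mm.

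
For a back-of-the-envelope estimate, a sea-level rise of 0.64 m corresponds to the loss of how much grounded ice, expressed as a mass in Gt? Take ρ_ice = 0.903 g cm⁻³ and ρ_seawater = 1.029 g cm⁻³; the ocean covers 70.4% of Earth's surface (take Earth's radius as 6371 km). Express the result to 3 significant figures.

≈ 2.36×10^5 Gt

Required water volume = Δh × A = 0.64 m × 3.59×10^14 m² = 2.298×10^14 m³.
ρ_w = 1.029 g cm⁻³ = 1029 kg m⁻³, so the mass of water = 2.298×10^14 m³ × 1029 kg m⁻³ = 2.365×10^17 kg = 2.36×10^5 Gt (and the same mass of ice, by conservation).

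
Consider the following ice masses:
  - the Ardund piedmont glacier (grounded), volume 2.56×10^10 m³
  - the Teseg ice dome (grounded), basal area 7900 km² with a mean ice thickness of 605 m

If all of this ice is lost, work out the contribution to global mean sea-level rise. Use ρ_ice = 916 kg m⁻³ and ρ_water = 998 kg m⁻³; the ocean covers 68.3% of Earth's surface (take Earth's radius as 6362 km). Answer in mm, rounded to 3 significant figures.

Ardund: 2.56×10^10 m³ × (916/998) = 2.350×10^10 m³ of water.
Teseg: ice volume = 7900 km² × 605 m = 4780 km³; 4780 × (916/998) = 4387 km³ of water.
Total added water ≈ 4.410×10^12 m³ over 3.47×10^14 m² → Δh = 0.0127 m = 12.7 mm.

≈ 12.7 mm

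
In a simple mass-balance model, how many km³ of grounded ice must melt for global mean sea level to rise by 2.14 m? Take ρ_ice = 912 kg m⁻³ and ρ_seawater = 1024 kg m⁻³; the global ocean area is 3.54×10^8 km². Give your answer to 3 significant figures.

Required water volume = Δh × A = 2.14 m × 3.54×10^14 m² = 7.576×10^14 m³ = 7.576×10^5 km³.
Ice volume = water volume × ρ_w/ρ_ice = 7.576×10^5 × 1024/912 = 8.51×10^5 km³.

≈ 8.51×10^5 km³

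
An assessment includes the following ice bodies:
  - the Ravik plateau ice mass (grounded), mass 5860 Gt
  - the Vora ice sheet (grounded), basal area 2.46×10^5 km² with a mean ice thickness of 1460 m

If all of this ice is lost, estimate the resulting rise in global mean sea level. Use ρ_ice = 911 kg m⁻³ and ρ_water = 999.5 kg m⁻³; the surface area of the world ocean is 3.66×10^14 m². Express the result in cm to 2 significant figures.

≈ 91 cm

Ravik: 5860 Gt = 5.860×10^15 kg; dividing by ρ_w = 999.5 kg m⁻³ gives 5.863×10^12 m³ of water.
Vora: ice volume = 2.46×10^5 km² × 1460 m = 3.592×10^5 km³; 3.592×10^5 × (911/999.5) = 3.274×10^5 km³ of water.
Total added water ≈ 3.332×10^14 m³ over 3.66×10^14 m² → Δh = 0.910 m = 91 cm.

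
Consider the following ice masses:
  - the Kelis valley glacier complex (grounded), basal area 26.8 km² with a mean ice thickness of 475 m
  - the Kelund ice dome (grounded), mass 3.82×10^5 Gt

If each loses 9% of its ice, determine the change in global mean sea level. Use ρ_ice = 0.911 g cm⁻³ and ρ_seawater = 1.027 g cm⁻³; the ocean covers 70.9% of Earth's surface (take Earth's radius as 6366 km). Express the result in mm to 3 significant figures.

Kelis: ice volume = 26.8 km² × 475 m = 12.73 km³; 0.09 × 12.73 × (911/1027) = 1.016 km³ of water.
Kelund: 0.09 × 3.82×10^5 Gt = 3.438×10^16 kg; dividing by ρ_w = 1.027 g cm⁻³ = 1027 kg m⁻³ gives 3.348×10^13 m³ of water.
Total added water ≈ 3.348×10^13 m³ over 3.61×10^14 m² → Δh = 0.0927 m = 92.7 mm.

≈ 92.7 mm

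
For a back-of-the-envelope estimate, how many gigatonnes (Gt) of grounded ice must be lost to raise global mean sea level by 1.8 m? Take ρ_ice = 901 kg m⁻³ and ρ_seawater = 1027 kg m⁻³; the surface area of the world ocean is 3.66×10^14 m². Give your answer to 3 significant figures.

≈ 6.77×10^5 Gt

Required water volume = Δh × A = 1.8 m × 3.66×10^14 m² = 6.588×10^14 m³.
ρ_w = 1027 kg m⁻³, so the mass of water = 6.588×10^14 m³ × 1027 kg m⁻³ = 6.766×10^17 kg = 6.77×10^5 Gt (and the same mass of ice, by conservation).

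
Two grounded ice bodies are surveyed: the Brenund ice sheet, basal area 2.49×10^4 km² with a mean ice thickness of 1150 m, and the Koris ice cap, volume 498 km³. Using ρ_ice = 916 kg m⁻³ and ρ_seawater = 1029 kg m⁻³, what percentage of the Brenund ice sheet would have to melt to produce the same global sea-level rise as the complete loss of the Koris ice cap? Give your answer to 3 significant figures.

Equal sea-level rise means equal mass of meltwater, i.e. equal mass of ice lost.
Ice mass of Koris: 4.562×10^14 kg; ice mass of Brenund: 2.623×10^16 kg.
Fraction required = 4.562×10^14 / 2.623×10^16 = 0.0174 → 1.74 %.

≈ 1.74 %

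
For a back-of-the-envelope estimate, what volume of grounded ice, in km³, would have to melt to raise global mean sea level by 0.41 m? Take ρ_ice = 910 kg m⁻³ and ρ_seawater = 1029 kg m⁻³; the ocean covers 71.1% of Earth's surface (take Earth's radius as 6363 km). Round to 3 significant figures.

Required water volume = Δh × A = 0.41 m × 3.62×10^14 m² = 1.483×10^14 m³ = 1.483×10^5 km³.
Ice volume = water volume × ρ_w/ρ_ice = 1.483×10^5 × 1029/910 = 1.68×10^5 km³.

≈ 1.68×10^5 km³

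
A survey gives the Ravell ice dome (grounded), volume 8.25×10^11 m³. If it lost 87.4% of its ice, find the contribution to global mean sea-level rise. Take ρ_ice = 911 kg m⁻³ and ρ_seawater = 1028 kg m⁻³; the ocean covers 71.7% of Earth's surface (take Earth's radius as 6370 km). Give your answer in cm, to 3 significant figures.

Ravell: 0.874 × 8.25×10^11 m³ × (911/1028) = 6.390×10^11 m³ of water.
Spread over 3.66×10^14 m² of ocean, Δh = 6.390×10^11 / 3.66×10^14 = 1.75×10^-3 m = 0.175 cm.

≈ 0.175 cm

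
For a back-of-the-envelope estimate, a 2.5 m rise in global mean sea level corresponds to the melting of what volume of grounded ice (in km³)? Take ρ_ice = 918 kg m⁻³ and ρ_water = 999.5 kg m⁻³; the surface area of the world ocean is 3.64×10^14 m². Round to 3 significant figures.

≈ 9.91×10^5 km³

Required water volume = Δh × A = 2.5 m × 3.64×10^14 m² = 9.100×10^14 m³ = 9.100×10^5 km³.
Ice volume = water volume × ρ_w/ρ_ice = 9.100×10^5 × 999.5/918 = 9.91×10^5 km³.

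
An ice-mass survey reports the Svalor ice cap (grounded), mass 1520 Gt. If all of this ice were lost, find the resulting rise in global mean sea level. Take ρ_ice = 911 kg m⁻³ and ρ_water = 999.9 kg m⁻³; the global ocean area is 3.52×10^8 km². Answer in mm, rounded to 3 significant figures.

Svalor: 1520 Gt = 1.520×10^15 kg; dividing by ρ_w = 999.9 kg m⁻³ gives 1.520×10^12 m³ of water.
Spread over 3.52×10^14 m² of ocean, Δh = 1.520×10^12 / 3.52×10^14 = 4.32×10^-3 m = 4.32 mm.

≈ 4.32 mm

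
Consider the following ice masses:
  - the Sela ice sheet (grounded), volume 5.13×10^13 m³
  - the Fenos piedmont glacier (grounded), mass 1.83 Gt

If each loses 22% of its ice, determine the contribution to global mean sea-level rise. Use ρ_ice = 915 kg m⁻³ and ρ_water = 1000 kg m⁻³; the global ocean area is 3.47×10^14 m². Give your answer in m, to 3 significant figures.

Sela: 0.22 × 5.13×10^13 m³ × (915/1000) = 1.033×10^13 m³ of water.
Fenos: 0.22 × 1.83 Gt = 4.026×10^11 kg; dividing by ρ_w = 1000 kg m⁻³ gives 4.026×10^8 m³ of water.
Total added water ≈ 1.033×10^13 m³ over 3.47×10^14 m² → Δh = 0.0298 m.

≈ 0.0298 m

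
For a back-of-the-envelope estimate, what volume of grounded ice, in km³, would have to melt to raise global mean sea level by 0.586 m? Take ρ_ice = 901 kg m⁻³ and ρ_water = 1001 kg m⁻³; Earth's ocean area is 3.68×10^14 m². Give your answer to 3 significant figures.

≈ 2.40×10^5 km³

Required water volume = Δh × A = 0.586 m × 3.68×10^14 m² = 2.156×10^14 m³ = 2.156×10^5 km³.
Ice volume = water volume × ρ_w/ρ_ice = 2.156×10^5 × 1001/901 = 2.40×10^5 km³.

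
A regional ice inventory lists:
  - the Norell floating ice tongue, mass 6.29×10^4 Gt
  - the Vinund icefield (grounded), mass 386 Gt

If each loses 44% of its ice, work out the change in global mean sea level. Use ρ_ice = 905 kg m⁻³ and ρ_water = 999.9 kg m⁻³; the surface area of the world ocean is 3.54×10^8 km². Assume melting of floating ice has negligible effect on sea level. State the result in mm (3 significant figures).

The Norell floating ice tongue is floating and already displaces its own weight of water, so its melt adds essentially nothing to sea level.
Vinund: 0.44 × 386 Gt = 1.698×10^14 kg; dividing by ρ_w = 999.9 kg m⁻³ gives 1.699×10^11 m³ of water.
Total added water ≈ 1.699×10^11 m³ over 3.54×10^14 m² → Δh = 4.80×10^-4 m = 0.480 mm.

≈ 0.480 mm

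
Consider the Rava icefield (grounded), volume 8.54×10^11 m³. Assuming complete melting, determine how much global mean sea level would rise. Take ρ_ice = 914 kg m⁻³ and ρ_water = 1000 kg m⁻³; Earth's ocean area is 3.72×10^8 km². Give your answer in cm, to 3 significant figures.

≈ 0.210 cm

Rava: 8.54×10^11 m³ × (914/1000) = 7.806×10^11 m³ of water.
Spread over 3.72×10^14 m² of ocean, Δh = 7.806×10^11 / 3.72×10^14 = 2.10×10^-3 m = 0.210 cm.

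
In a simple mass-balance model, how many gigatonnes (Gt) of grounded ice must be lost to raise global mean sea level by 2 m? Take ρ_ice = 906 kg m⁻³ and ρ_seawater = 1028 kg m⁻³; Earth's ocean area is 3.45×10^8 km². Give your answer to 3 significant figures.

Required water volume = Δh × A = 2 m × 3.45×10^14 m² = 6.900×10^14 m³.
ρ_w = 1028 kg m⁻³, so the mass of water = 6.900×10^14 m³ × 1028 kg m⁻³ = 7.093×10^17 kg = 7.09×10^5 Gt (and the same mass of ice, by conservation).

≈ 7.09×10^5 Gt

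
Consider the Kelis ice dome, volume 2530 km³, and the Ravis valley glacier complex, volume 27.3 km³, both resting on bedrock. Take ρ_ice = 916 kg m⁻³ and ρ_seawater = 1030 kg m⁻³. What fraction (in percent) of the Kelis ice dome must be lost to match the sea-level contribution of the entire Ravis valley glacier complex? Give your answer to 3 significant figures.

≈ 1.08 %

Equal sea-level rise means equal mass of meltwater, i.e. equal mass of ice lost.
Ice mass of Ravis: 2.501×10^13 kg; ice mass of Kelis: 2.317×10^15 kg.
Fraction required = 2.501×10^13 / 2.317×10^15 = 0.0108 → 1.08 %.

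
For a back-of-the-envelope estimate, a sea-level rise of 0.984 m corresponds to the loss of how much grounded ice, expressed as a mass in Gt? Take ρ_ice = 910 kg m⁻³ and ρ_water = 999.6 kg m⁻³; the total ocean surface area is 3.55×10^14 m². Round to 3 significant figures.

≈ 3.49×10^5 Gt

Required water volume = Δh × A = 0.984 m × 3.55×10^14 m² = 3.493×10^14 m³.
ρ_w = 999.6 kg m⁻³, so the mass of water = 3.493×10^14 m³ × 999.6 kg m⁻³ = 3.492×10^17 kg = 3.49×10^5 Gt (and the same mass of ice, by conservation).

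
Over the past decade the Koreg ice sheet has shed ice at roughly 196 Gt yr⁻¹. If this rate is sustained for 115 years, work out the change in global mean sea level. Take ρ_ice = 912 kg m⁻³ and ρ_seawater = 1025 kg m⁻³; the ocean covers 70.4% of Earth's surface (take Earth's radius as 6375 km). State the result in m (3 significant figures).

≈ 0.0612 m

Total mass lost = 196 Gt/yr × 115 yr = 2.254×10^4 Gt = 2.254×10^16 kg.
ρ_w = 1025 kg m⁻³, so water volume = 2.254×10^16 / 1025 = 2.199×10^13 m³.
Δh = 2.199×10^13 / 3.60×10^14 = 0.0612 m.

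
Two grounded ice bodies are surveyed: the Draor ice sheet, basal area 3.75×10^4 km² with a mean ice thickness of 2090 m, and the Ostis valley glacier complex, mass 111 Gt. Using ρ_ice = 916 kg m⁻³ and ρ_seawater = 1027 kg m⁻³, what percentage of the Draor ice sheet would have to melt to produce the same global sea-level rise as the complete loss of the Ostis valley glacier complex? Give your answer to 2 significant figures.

Equal sea-level rise means equal mass of meltwater, i.e. equal mass of ice lost.
Ice mass of Ostis: 1.110×10^14 kg; ice mass of Draor: 7.179×10^16 kg.
Fraction required = 1.110×10^14 / 7.179×10^16 = 1.55×10^-3 → 0.15 %.

≈ 0.15 %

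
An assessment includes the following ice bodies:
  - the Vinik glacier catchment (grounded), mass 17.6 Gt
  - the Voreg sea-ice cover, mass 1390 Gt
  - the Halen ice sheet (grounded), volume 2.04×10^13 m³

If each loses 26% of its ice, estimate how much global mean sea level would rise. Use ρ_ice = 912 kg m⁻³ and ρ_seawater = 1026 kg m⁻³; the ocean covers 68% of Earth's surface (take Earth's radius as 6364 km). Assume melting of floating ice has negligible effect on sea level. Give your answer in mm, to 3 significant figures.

Vinik: 0.26 × 17.6 Gt = 4.576×10^12 kg; dividing by ρ_w = 1026 kg m⁻³ gives 4.460×10^9 m³ of water.
The Voreg sea-ice cover is floating and already displaces its own weight of water, so its melt adds essentially nothing to sea level.
Halen: 0.26 × 2.04×10^13 m³ × (912/1026) = 4.715×10^12 m³ of water.
Total added water ≈ 4.719×10^12 m³ over 3.46×10^14 m² → Δh = 0.0136 m = 13.6 mm.

≈ 13.6 mm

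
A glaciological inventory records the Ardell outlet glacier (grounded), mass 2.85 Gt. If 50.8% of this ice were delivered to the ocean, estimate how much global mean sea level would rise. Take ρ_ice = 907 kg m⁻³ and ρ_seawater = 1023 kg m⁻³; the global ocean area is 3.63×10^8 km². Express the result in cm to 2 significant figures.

Ardell: 0.508 × 2.85 Gt = 1.448×10^12 kg; dividing by ρ_w = 1023 kg m⁻³ gives 1.415×10^9 m³ of water.
Spread over 3.63×10^14 m² of ocean, Δh = 1.415×10^9 / 3.63×10^14 = 3.90×10^-6 m = 3.9×10^-4 cm.

≈ 3.9×10^-4 cm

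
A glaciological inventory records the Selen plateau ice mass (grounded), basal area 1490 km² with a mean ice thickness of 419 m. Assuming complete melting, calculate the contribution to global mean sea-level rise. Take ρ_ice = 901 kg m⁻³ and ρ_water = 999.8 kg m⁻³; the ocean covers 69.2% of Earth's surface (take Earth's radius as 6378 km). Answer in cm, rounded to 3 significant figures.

≈ 0.159 cm

Selen: ice volume = 1490 km² × 419 m = 624.3 km³; 624.3 × (901/999.8) = 562.6 km³ of water.
Spread over 3.54×10^14 m² of ocean, Δh = 5.626×10^11 / 3.54×10^14 = 1.59×10^-3 m = 0.159 cm.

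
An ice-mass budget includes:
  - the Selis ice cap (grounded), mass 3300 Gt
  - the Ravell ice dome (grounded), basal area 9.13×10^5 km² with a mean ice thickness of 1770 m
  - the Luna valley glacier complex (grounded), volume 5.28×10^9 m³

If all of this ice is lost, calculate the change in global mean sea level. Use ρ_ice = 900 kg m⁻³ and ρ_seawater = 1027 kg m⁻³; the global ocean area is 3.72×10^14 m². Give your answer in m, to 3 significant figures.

≈ 3.82 m

Selis: 3300 Gt = 3.300×10^15 kg; dividing by ρ_w = 1027 kg m⁻³ gives 3.213×10^12 m³ of water.
Ravell: ice volume = 9.13×10^5 km² × 1770 m = 1.616×10^6 km³; 1.616×10^6 × (900/1027) = 1.416×10^6 km³ of water.
Luna: 5.28×10^9 m³ × (900/1027) = 4.627×10^9 m³ of water.
Total added water ≈ 1.419×10^15 m³ over 3.72×10^14 m² → Δh = 3.82 m.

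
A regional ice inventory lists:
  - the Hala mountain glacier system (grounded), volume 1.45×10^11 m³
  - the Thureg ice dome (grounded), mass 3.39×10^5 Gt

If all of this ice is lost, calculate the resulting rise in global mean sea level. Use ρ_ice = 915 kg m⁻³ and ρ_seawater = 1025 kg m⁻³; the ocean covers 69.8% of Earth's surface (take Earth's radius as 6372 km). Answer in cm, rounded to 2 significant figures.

Hala: 1.45×10^11 m³ × (915/1025) = 1.294×10^11 m³ of water.
Thureg: 3.39×10^5 Gt = 3.390×10^17 kg; dividing by ρ_w = 1025 kg m⁻³ gives 3.307×10^14 m³ of water.
Total added water ≈ 3.309×10^14 m³ over 3.56×10^14 m² → Δh = 0.929 m = 93 cm.

≈ 93 cm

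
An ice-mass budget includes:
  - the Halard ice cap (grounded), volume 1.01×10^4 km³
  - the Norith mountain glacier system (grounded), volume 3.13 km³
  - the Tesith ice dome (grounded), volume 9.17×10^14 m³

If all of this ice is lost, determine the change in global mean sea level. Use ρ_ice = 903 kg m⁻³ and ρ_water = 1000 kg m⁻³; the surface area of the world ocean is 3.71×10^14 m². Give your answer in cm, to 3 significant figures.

≈ 226 cm

Halard: 1.01×10^4 km³ × (903/1000) = 9120 km³ of water.
Norith: 3.13 km³ × (903/1000) = 2.826 km³ of water.
Tesith: 9.17×10^14 m³ × (903/1000) = 8.281×10^14 m³ of water.
Total added water ≈ 8.372×10^14 m³ over 3.71×10^14 m² → Δh = 2.26 m = 226 cm.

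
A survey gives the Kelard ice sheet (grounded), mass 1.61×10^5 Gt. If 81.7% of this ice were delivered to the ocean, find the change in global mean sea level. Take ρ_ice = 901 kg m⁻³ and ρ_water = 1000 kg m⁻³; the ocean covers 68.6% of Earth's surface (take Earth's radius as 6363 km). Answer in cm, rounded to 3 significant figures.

≈ 37.7 cm

Kelard: 0.817 × 1.61×10^5 Gt = 1.315×10^17 kg; dividing by ρ_w = 1000 kg m⁻³ gives 1.315×10^14 m³ of water.
Spread over 3.49×10^14 m² of ocean, Δh = 1.315×10^14 / 3.49×10^14 = 0.377 m = 37.7 cm.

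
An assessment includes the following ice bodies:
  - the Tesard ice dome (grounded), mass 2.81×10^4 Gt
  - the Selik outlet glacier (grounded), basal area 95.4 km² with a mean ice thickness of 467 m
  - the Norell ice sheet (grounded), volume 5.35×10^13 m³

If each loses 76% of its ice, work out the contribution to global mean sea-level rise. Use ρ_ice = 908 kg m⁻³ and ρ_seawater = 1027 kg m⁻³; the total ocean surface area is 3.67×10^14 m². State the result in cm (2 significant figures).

Tesard: 0.76 × 2.81×10^4 Gt = 2.136×10^16 kg; dividing by ρ_w = 1027 kg m⁻³ gives 2.079×10^13 m³ of water.
Selik: ice volume = 95.4 km² × 467 m = 44.55 km³; 0.76 × 44.55 × (908/1027) = 29.94 km³ of water.
Norell: 0.76 × 5.35×10^13 m³ × (908/1027) = 3.595×10^13 m³ of water.
Total added water ≈ 5.677×10^13 m³ over 3.67×10^14 m² → Δh = 0.155 m = 15 cm.

≈ 15 cm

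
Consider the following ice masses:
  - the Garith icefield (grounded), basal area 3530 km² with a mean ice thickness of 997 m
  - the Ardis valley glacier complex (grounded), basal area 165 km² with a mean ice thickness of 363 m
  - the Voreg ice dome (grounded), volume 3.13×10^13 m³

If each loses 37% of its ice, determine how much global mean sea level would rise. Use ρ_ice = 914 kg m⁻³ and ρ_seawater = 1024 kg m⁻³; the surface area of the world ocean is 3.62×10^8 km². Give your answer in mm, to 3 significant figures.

≈ 31.8 mm

Garith: ice volume = 3530 km² × 997 m = 3519 km³; 0.37 × 3519 × (914/1024) = 1162 km³ of water.
Ardis: ice volume = 165 km² × 363 m = 59.90 km³; 0.37 × 59.90 × (914/1024) = 19.78 km³ of water.
Voreg: 0.37 × 3.13×10^13 m³ × (914/1024) = 1.034×10^13 m³ of water.
Total added water ≈ 1.152×10^13 m³ over 3.62×10^14 m² → Δh = 0.0318 m = 31.8 mm.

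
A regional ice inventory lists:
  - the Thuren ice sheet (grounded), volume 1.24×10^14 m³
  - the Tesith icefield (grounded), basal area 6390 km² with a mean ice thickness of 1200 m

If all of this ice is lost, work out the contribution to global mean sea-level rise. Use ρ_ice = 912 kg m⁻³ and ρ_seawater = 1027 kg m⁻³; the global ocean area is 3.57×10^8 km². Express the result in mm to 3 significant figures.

≈ 328 mm

Thuren: 1.24×10^14 m³ × (912/1027) = 1.101×10^14 m³ of water.
Tesith: ice volume = 6390 km² × 1200 m = 7668 km³; 7668 × (912/1027) = 6809 km³ of water.
Total added water ≈ 1.169×10^14 m³ over 3.57×10^14 m² → Δh = 0.328 m = 328 mm.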